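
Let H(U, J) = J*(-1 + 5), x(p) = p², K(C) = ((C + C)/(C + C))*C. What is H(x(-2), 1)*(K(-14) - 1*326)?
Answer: -1360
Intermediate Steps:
K(C) = C (K(C) = ((2*C)/((2*C)))*C = ((2*C)*(1/(2*C)))*C = 1*C = C)
H(U, J) = 4*J (H(U, J) = J*4 = 4*J)
H(x(-2), 1)*(K(-14) - 1*326) = (4*1)*(-14 - 1*326) = 4*(-14 - 326) = 4*(-340) = -1360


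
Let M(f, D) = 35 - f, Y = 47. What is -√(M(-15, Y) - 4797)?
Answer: -I*√4747 ≈ -68.898*I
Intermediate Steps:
-√(M(-15, Y) - 4797) = -√((35 - 1*(-15)) - 4797) = -√((35 + 15) - 4797) = -√(50 - 4797) = -√(-4747) = -I*√4747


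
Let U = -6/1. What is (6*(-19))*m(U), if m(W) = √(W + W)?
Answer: -228*I*√3 ≈ -394.91*I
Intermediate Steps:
U = -6 (U = -6*1 = -6)
m(W) = √2*√W (m(W) = √(2*W) = √2*√W)
(6*(-19))*m(U) = (6*(-19))*(√2*√(-6)) = -114*√2*I*√6 = -228*I*√3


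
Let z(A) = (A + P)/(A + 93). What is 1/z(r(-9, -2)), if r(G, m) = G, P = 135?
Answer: ⅔ ≈ 0.66667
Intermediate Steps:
z(A) = (135 + A)/(93 + A) (z(A) = (A + 135)/(A + 93) = (135 + A)/(93 + A))
1/z(r(-9, -2)) = 1/((135 - 9)/(93 - 9)) = 1/(126/84) = 1/((1/84)*126) = 1/(3/2) = ⅔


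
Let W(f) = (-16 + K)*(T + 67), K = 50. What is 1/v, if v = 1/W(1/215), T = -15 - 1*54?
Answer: -68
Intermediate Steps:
T = -69 (T = -15 - 54 = -69)
W(f) = -68 (W(f) = (-16 + 50)*(-69 + 67) = 34*(-2) = -68)
v = -1/68 (v = 1/(-68) = -1/68 ≈ -0.014706)
1/v = 1/(-1/68) = -68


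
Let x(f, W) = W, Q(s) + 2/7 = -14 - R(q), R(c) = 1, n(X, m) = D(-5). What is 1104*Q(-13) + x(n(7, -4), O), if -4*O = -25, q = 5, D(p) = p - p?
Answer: -472337/28 ≈ -16869.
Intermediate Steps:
D(p) = 0
O = 25/4 (O = -1/4*(-25) = 25/4 ≈ 6.2500)
n(X, m) = 0
Q(s) = -107/7 (Q(s) = -2/7 + (-14 - 1*1) = -2/7 + (-14 - 1) = -2/7 - 15 = -107/7)
1104*Q(-13) + x(n(7, -4), O) = 1104*(-107/7) + 25/4 = -118128/7 + 25/4 = -472337/28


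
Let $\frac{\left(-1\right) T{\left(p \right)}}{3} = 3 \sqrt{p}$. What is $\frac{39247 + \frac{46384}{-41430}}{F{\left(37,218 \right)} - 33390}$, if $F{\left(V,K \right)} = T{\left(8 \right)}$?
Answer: $- \frac{301614991223}{256610849202} + \frac{812978413 \sqrt{2}}{1283054246010} \approx -1.1745$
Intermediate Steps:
$T{\left(p \right)} = - 9 \sqrt{p}$ ($T{\left(p \right)} = - 3 \cdot 3 \sqrt{p} = - 9 \sqrt{p}$)
$F{\left(V,K \right)} = - 18 \sqrt{2}$ ($F{\left(V,K \right)} = - 9 \sqrt{8} = - 9 \cdot 2 \sqrt{2} = - 18 \sqrt{2}$)
$\frac{39247 + \frac{46384}{-41430}}{F{\left(37,218 \right)} - 33390} = \frac{39247 + \frac{46384}{-41430}}{- 18 \sqrt{2} - 33390} = \frac{39247 + 46384 \left(- \frac{1}{41430}\right)}{-33390 - 18 \sqrt{2}} = \frac{39247 - \frac{23192}{20715}}{-33390 - 18 \sqrt{2}} = \frac{812978413}{20715 \left(-33390 - 18 \sqrt{2}\right)}$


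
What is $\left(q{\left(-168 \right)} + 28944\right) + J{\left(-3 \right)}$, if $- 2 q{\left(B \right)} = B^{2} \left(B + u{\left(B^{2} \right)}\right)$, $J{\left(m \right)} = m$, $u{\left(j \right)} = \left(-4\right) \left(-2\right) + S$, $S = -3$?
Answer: $2329197$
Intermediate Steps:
$u{\left(j \right)} = 5$ ($u{\left(j \right)} = \left(-4\right) \left(-2\right) - 3 = 8 - 3 = 5$)
$q{\left(B \right)} = - \frac{B^{2} \left(5 + B\right)}{2}$ ($q{\left(B \right)} = - \frac{B^{2} \left(B + 5\right)}{2} = - \frac{B^{2} \left(5 + B\right)}{2}$)
$\left(q{\left(-168 \right)} + 28944\right) + J{\left(-3 \right)} = \left(\frac{\left(-168\right)^{2} \left(-5 - -168\right)}{2} + 28944\right) - 3 = \left(\frac{1}{2} \cdot 28224 \left(-5 + 168\right) + 28944\right) - 3 = \left(\frac{1}{2} \cdot 28224 \cdot 163 + 28944\right) - 3 = \left(2300256 + 28944\right) - 3 = 2329200 - 3 = 2329197$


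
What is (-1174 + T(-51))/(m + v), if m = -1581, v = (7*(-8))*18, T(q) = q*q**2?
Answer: 133825/2589 ≈ 51.690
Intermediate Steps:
T(q) = q**3
v = -1008 (v = -56*18 = -1008)
(-1174 + T(-51))/(m + v) = (-1174 + (-51)**3)/(-1581 - 1008) = (-1174 - 132651)/(-2589) = -133825*(-1/2589) = 133825/2589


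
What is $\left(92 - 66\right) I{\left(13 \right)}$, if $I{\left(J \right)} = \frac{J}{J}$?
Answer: $26$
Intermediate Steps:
$I{\left(J \right)} = 1$
$\left(92 - 66\right) I{\left(13 \right)} = \left(92 - 66\right) 1 = 26 \cdot 1 = 26$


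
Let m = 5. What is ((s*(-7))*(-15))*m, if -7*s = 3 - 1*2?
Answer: -75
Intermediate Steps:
s = -⅐ (s = -(3 - 1*2)/7 = -(3 - 2)/7 = -⅐*1 = -⅐ ≈ -0.14286)
((s*(-7))*(-15))*m = (-⅐*(-7)*(-15))*5 = (1*(-15))*5 = -15*5 = -75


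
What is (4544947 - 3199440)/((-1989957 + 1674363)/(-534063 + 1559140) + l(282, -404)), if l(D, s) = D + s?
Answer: -1379248279039/125374988 ≈ -11001.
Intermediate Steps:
(4544947 - 3199440)/((-1989957 + 1674363)/(-534063 + 1559140) + l(282, -404)) = (4544947 - 3199440)/((-1989957 + 1674363)/(-534063 + 1559140) + (282 - 404)) = 1345507/(-315594/1025077 - 122) = 1345507/(-125374988/1025077) = 1345507*(-1025077/125374988) = -1379248279039/125374988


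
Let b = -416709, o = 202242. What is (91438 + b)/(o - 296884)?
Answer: 325271/94642 ≈ 3.4369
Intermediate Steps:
(91438 + b)/(o - 296884) = (91438 - 416709)/(202242 - 296884) = -325271/(-94642) = -325271*(-1/94642) = 325271/94642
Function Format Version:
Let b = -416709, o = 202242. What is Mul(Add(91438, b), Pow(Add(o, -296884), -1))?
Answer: Rational(325271, 94642) ≈ 3.4369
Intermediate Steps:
Mul(Add(91438, b), Pow(Add(o, -296884), -1)) = Mul(Add(91438, -416709), Pow(Add(202242, -296884), -1)) = Mul(-325271, Pow(-94642, -1)) = Mul(-325271, Rational(-1, 94642)) = Rational(325271, 94642)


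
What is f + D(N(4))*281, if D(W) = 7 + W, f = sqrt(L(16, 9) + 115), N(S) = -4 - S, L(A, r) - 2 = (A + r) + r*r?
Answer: -281 + sqrt(223) ≈ -266.07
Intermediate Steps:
L(A, r) = 2 + A + r + r**2 (L(A, r) = 2 + ((A + r) + r*r) = 2 + ((A + r) + r**2) = 2 + (A + r + r**2) = 2 + A + r + r**2)
f = sqrt(223) (f = sqrt((2 + 16 + 9 + 9**2) + 115) = sqrt((2 + 16 + 9 + 81) + 115) = sqrt(108 + 115) = sqrt(223) ≈ 14.933)
f + D(N(4))*281 = sqrt(223) + (7 + (-4 - 1*4))*281 = sqrt(223) + (7 + (-4 - 4))*281 = sqrt(223) + (7 - 8)*281 = sqrt(223) - 1*281 = sqrt(223) - 281 = -281 + sqrt(223)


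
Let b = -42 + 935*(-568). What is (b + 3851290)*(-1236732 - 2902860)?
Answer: -13744140891456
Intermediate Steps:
b = -531122 (b = -42 - 531080 = -531122)
(b + 3851290)*(-1236732 - 2902860) = (-531122 + 3851290)*(-1236732 - 2902860) = 3320168*(-4139592) = -13744140891456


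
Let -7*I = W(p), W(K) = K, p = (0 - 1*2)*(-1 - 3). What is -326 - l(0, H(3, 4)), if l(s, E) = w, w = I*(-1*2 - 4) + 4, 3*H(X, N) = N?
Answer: -2358/7 ≈ -336.86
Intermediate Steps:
H(X, N) = N/3
p = 8 (p = (0 - 2)*(-4) = -2*(-4) = 8)
I = -8/7 (I = -⅐*8 = -8/7 ≈ -1.1429)
w = 76/7 (w = -8*(-1*2 - 4)/7 + 4 = -8*(-2 - 4)/7 + 4 = -8/7*(-6) + 4 = 48/7 + 4 = 76/7 ≈ 10.857)
l(s, E) = 76/7
-326 - l(0, H(3, 4)) = -326 - 1*76/7 = -326 - 76/7 = -2358/7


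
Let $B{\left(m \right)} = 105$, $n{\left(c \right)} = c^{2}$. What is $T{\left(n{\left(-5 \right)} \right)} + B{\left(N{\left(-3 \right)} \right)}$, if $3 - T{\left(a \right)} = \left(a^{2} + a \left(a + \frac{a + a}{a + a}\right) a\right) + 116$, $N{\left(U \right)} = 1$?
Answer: $-16883$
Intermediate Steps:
$T{\left(a \right)} = -113 - a^{2} - a^{2} \left(1 + a\right)$ ($T{\left(a \right)} = 3 - \left(\left(a^{2} + a \left(a + \frac{a + a}{a + a}\right) a\right) + 116\right) = 3 - \left(\left(a^{2} + a \left(a + \frac{2 a}{2 a}\right) a\right) + 116\right) = 3 - \left(\left(a^{2} + a \left(a + 2 a \frac{1}{2 a}\right) a\right) + 116\right) = 3 - \left(\left(a^{2} + a \left(a + 1\right) a\right) + 116\right) = 3 - \left(\left(a^{2} + a \left(1 + a\right) a\right) + 116\right) = 3 - \left(\left(a^{2} + a^{2} \left(1 + a\right)\right) + 116\right) = 3 - \left(116 + a^{2} + a^{2} \left(1 + a\right)\right) = -113 - a^{2} - a^{2} \left(1 + a\right)$)
$T{\left(n{\left(-5 \right)} \right)} + B{\left(N{\left(-3 \right)} \right)} = \left(-113 - \left(\left(-5\right)^{2}\right)^{3} - 2 \left(\left(-5\right)^{2}\right)^{2}\right) + 105 = \left(-113 - 25^{3} - 2 \cdot 25^{2}\right) + 105 = \left(-113 - 15625 - 1250\right) + 105 = -16988 + 105 = -16883$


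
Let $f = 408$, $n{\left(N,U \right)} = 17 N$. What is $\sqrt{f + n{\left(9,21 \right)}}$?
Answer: $\sqrt{561} \approx 23.685$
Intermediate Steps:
$\sqrt{f + n{\left(9,21 \right)}} = \sqrt{408 + 17 \cdot 9} = \sqrt{408 + 153} = \sqrt{561}$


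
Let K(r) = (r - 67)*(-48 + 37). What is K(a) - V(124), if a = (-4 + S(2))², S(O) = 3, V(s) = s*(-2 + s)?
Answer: -14402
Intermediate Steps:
a = 1 (a = (-4 + 3)² = (-1)² = 1)
K(r) = 737 - 11*r (K(r) = (-67 + r)*(-11) = 737 - 11*r)
K(a) - V(124) = (737 - 11*1) - 124*(-2 + 124) = (737 - 11) - 124*122 = 726 - 1*15128 = 726 - 15128 = -14402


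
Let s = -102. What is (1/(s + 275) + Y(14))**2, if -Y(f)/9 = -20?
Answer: 969761881/29929 ≈ 32402.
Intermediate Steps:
Y(f) = 180 (Y(f) = -9*(-20) = 180)
(1/(s + 275) + Y(14))**2 = (1/(-102 + 275) + 180)**2 = (1/173 + 180)**2 = (31141/173)**2 = 969761881/29929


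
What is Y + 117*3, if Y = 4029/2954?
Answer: 1040883/2954 ≈ 352.36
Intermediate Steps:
Y = 4029/2954 (Y = 4029*(1/2954) = 4029/2954 ≈ 1.3639)
Y + 117*3 = 4029/2954 + 117*3 = 4029/2954 + 351 = 1040883/2954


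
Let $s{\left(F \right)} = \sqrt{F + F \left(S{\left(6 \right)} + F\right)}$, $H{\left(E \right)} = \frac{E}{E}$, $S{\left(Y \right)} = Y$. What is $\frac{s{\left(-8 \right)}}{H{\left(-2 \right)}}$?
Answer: $2 \sqrt{2} \approx 2.8284$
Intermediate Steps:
$H{\left(E \right)} = 1$
$s{\left(F \right)} = \sqrt{F + F \left(6 + F\right)}$
$\frac{s{\left(-8 \right)}}{H{\left(-2 \right)}} = \frac{\sqrt{- 8 \left(7 - 8\right)}}{1} = \sqrt{\left(-8\right) \left(-1\right)} 1 = \sqrt{8} \cdot 1 = 2 \sqrt{2} \cdot 1 = 2 \sqrt{2}$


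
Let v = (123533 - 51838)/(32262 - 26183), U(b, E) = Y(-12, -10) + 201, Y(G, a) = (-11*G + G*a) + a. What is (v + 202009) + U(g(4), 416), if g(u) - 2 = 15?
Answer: 1230777403/6079 ≈ 2.0246e+5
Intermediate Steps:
g(u) = 17 (g(u) = 2 + 15 = 17)
Y(G, a) = a - 11*G + G*a
U(b, E) = 443 (U(b, E) = (-10 - 11*(-12) - 12*(-10)) + 201 = (-10 + 132 + 120) + 201 = 242 + 201 = 443)
v = 71695/6079 ≈ 11.794
(v + 202009) + U(g(4), 416) = (71695/6079 + 202009) + 443 = 1228084406/6079 + 443 = 1230777403/6079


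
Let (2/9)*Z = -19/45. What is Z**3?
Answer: -6859/1000 ≈ -6.8590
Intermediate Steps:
Z = -19/10 (Z = 9*(-19/45)/2 = 9*(-19*1/45)/2 = (9/2)*(-19/45) = -19/10 ≈ -1.9000)
Z**3 = (-19/10)**3 = -6859/1000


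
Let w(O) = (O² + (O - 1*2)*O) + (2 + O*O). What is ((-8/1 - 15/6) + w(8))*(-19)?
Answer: -6365/2 ≈ -3182.5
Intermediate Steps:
w(O) = 2 + 2*O² + O*(-2 + O) (w(O) = (O² + (O - 2)*O) + (2 + O²) = (O² + (-2 + O)*O) + (2 + O²) = (O² + O*(-2 + O)) + (2 + O²) = 2 + 2*O² + O*(-2 + O))
((-8/1 - 15/6) + w(8))*(-19) = ((-8/1 - 15/6) + (2 - 2*8 + 3*8²))*(-19) = ((-8*1 - 15*⅙) + (2 - 16 + 3*64))*(-19) = ((-8 - 5/2) + (2 - 16 + 192))*(-19) = (-21/2 + 178)*(-19) = (335/2)*(-19) = -6365/2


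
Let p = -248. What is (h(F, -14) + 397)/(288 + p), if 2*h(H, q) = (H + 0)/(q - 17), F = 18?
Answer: 6149/620 ≈ 9.9177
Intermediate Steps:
h(H, q) = H/(2*(-17 + q)) (h(H, q) = ((H + 0)/(q - 17))/2 = (H/(-17 + q))/2 = H/(2*(-17 + q)))
(h(F, -14) + 397)/(288 + p) = ((1/2)*18/(-17 - 14) + 397)/(288 - 248) = ((1/2)*18/(-31) + 397)/40 = ((1/2)*18*(-1/31) + 397)*(1/40) = (-9/31 + 397)*(1/40) = (12298/31)*(1/40) = 6149/620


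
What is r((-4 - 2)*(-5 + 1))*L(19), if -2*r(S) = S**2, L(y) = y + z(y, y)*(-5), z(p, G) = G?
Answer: 21888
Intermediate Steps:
L(y) = -4*y (L(y) = y + y*(-5) = y - 5*y = -4*y)
r(S) = -S**2/2
r((-4 - 2)*(-5 + 1))*L(19) = (-(-5 + 1)**2*(-4 - 2)**2/2)*(-4*19) = -(-6*(-4))**2/2*(-76) = -1/2*24**2*(-76) = -1/2*576*(-76) = -288*(-76) = 21888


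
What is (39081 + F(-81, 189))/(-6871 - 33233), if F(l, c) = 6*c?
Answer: -13405/13368 ≈ -1.0028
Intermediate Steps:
(39081 + F(-81, 189))/(-6871 - 33233) = (39081 + 6*189)/(-6871 - 33233) = (39081 + 1134)/(-40104) = 40215*(-1/40104) = -13405/13368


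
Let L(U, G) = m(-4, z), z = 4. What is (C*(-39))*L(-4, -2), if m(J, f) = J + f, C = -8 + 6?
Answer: 0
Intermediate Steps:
C = -2
L(U, G) = 0 (L(U, G) = -4 + 4 = 0)
(C*(-39))*L(-4, -2) = -2*(-39)*0 = 78*0 = 0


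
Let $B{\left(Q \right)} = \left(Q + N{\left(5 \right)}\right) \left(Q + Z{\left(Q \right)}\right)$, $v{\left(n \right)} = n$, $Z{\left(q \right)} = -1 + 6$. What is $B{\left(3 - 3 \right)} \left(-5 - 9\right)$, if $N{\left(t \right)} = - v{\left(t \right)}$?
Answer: $350$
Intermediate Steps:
$Z{\left(q \right)} = 5$
$N{\left(t \right)} = - t$
$B{\left(Q \right)} = \left(-5 + Q\right) \left(5 + Q\right)$ ($B{\left(Q \right)} = \left(Q - 5\right) \left(Q + 5\right) = \left(Q - 5\right) \left(5 + Q\right) = \left(-5 + Q\right) \left(5 + Q\right)$)
$B{\left(3 - 3 \right)} \left(-5 - 9\right) = \left(-25 + \left(3 - 3\right)^{2}\right) \left(-5 - 9\right) = \left(-25 + 0^{2}\right) \left(-5 - 9\right) = \left(-25 + 0\right) \left(-14\right) = \left(-25\right) \left(-14\right) = 350$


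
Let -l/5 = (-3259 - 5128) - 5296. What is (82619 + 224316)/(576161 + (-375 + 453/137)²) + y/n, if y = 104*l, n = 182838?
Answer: 16074394645529075/408551995307389 ≈ 39.345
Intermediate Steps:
l = 68415 (l = -5*((-3259 - 5128) - 5296) = -5*(-8387 - 5296) = -5*(-13683) = 68415)
y = 7115160 (y = 104*68415 = 7115160)
(82619 + 224316)/(576161 + (-375 + 453/137)²) + y/n = (82619 + 224316)/(576161 + (-375 + 453/137)²) + 7115160/182838 = 306935/(576161 + (-375 + 453*(1/137))²) + 7115160*(1/182838) = 306935/(576161 + (-375 + 453/137)²) + 1185860/30473 = 306935/(576161 + (-50922/137)²) + 1185860/30473 = 306935/(576161 + 2593050084/18769) + 1185860/30473 = 306935/(13407015893/18769) + 1185860/30473 = 306935*(18769/13407015893) + 1185860/30473 = 5760863015/13407015893 + 1185860/30473 = 16074394645529075/408551995307389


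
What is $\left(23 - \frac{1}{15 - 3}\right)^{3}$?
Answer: $\frac{20796875}{1728} \approx 12035.0$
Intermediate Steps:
$\left(23 - \frac{1}{15 - 3}\right)^{3} = \left(23 - \frac{1}{12}\right)^{3} = \left(\frac{275}{12}\right)^{3} = \frac{20796875}{1728}$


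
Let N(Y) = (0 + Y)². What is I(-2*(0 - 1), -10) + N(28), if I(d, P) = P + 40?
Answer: 814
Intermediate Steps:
N(Y) = Y²
I(d, P) = 40 + P
I(-2*(0 - 1), -10) + N(28) = (40 - 10) + 28² = 30 + 784 = 814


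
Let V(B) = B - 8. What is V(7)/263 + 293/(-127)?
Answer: -77186/33401 ≈ -2.3109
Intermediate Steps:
V(B) = -8 + B
V(7)/263 + 293/(-127) = (-8 + 7)/263 + 293/(-127) = -1*1/263 + 293*(-1/127) = -1/263 - 293/127 = -77186/33401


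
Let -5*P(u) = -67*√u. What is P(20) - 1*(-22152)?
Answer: 22152 + 134*√5/5 ≈ 22212.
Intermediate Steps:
P(u) = 67*√u/5 (P(u) = -(-67)*√u/5 = 67*√u/5)
P(20) - 1*(-22152) = 67*√20/5 - 1*(-22152) = 67*(2*√5)/5 + 22152 = 134*√5/5 + 22152 = 22152 + 134*√5/5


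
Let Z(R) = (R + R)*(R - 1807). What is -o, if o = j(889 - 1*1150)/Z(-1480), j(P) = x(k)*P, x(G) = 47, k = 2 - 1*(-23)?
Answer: 12267/9729520 ≈ 0.0012608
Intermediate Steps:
k = 25 (k = 2 + 23 = 25)
Z(R) = 2*R*(-1807 + R) (Z(R) = (2*R)*(-1807 + R) = 2*R*(-1807 + R))
j(P) = 47*P
o = -12267/9729520 (o = (47*(889 - 1*1150))/((2*(-1480)*(-1807 - 1480))) = (47*(889 - 1150))/((2*(-1480)*(-3287))) = (47*(-261))/9729520 = -12267*1/9729520 = -12267/9729520 ≈ -0.0012608)
-o = -1*(-12267/9729520) = 12267/9729520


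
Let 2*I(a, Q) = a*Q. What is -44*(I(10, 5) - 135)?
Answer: 4840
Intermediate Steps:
I(a, Q) = Q*a/2 (I(a, Q) = (a*Q)/2 = (Q*a)/2 = Q*a/2)
-44*(I(10, 5) - 135) = -44*((½)*5*10 - 135) = -44*(25 - 135) = -44*(-110) = 4840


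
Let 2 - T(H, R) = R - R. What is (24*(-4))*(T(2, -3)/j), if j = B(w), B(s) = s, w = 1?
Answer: -192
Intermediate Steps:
T(H, R) = 2 (T(H, R) = 2 - (R - R) = 2 - 1*0 = 2 + 0 = 2)
j = 1
(24*(-4))*(T(2, -3)/j) = (24*(-4))*(2/1) = -192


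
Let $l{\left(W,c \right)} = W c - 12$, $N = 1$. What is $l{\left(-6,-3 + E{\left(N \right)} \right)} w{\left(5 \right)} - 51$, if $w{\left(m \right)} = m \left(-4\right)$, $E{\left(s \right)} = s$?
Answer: $-51$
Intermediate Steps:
$w{\left(m \right)} = - 4 m$
$l{\left(W,c \right)} = -12 + W c$
$l{\left(-6,-3 + E{\left(N \right)} \right)} w{\left(5 \right)} - 51 = \left(-12 - 6 \left(-3 + 1\right)\right) \left(\left(-4\right) 5\right) - 51 = \left(-12 - -12\right) \left(-20\right) - 51 = \left(-12 + 12\right) \left(-20\right) - 51 = 0 \left(-20\right) - 51 = 0 - 51 = -51$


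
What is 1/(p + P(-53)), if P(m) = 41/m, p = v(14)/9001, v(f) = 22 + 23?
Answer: -477053/366656 ≈ -1.3011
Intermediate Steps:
v(f) = 45
p = 45/9001 ≈ 0.0049994
1/(p + P(-53)) = 1/(45/9001 + 41/(-53)) = 1/(45/9001 + 41*(-1/53)) = 1/(45/9001 - 41/53) = 1/(-366656/477053) = -477053/366656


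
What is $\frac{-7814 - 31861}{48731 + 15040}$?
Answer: $- \frac{13225}{21257} \approx -0.62215$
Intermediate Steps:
$\frac{-7814 - 31861}{48731 + 15040} = - \frac{39675}{63771} = \left(-39675\right) \frac{1}{63771} = - \frac{13225}{21257}$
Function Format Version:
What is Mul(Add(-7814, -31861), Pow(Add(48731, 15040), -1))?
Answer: Rational(-13225, 21257) ≈ -0.62215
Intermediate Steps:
Mul(Add(-7814, -31861), Pow(Add(48731, 15040), -1)) = Mul(-39675, Pow(63771, -1)) = Mul(-39675, Rational(1, 63771)) = Rational(-13225, 21257)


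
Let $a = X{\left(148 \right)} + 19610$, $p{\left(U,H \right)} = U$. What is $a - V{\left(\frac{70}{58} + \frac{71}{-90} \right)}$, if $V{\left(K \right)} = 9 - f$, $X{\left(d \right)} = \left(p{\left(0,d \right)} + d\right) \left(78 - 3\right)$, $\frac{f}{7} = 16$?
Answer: $30813$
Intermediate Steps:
$f = 112$ ($f = 7 \cdot 16 = 112$)
$X{\left(d \right)} = 75 d$ ($X{\left(d \right)} = \left(0 + d\right) \left(78 - 3\right) = d 75 = 75 d$)
$V{\left(K \right)} = -103$ ($V{\left(K \right)} = 9 - 112 = -103$)
$a = 30710$ ($a = 75 \cdot 148 + 19610 = 11100 + 19610 = 30710$)
$a - V{\left(\frac{70}{58} + \frac{71}{-90} \right)} = 30710 - -103 = 30710 + 103 = 30813$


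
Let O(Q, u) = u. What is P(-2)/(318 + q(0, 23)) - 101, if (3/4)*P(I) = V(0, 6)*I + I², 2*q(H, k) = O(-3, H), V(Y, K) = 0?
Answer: -48169/477 ≈ -100.98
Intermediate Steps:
q(H, k) = H/2
P(I) = 4*I²/3 (P(I) = 4*(0*I + I²)/3 = 4*(0 + I²)/3 = 4*I²/3)
P(-2)/(318 + q(0, 23)) - 101 = ((4/3)*(-2)²)/(318 + (½)*0) - 101 = ((4/3)*4)/(318 + 0) - 101 = (16/3)/318 - 101 = (1/318)*(16/3) - 101 = 8/477 - 101 = -48169/477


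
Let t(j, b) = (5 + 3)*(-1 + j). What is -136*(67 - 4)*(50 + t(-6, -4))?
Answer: 51408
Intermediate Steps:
t(j, b) = -8 + 8*j (t(j, b) = 8*(-1 + j) = -8 + 8*j)
-136*(67 - 4)*(50 + t(-6, -4)) = -136*(67 - 4)*(50 + (-8 + 8*(-6))) = -8568*(50 + (-8 - 48)) = -8568*(50 - 56) = -8568*(-6) = -136*(-378) = 51408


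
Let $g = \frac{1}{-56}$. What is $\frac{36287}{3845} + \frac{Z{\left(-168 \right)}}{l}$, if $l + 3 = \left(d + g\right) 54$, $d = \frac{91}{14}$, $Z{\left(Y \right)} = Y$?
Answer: $\frac{111504633}{12453955} \approx 8.9534$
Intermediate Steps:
$d = \frac{13}{2}$ ($d = 91 \cdot \frac{1}{14} = \frac{13}{2} \approx 6.5$)
$g = - \frac{1}{56} \approx -0.017857$
$l = \frac{9717}{28}$ ($l = -3 + \left(\frac{13}{2} - \frac{1}{56}\right) 54 = -3 + \frac{363}{56} \cdot 54 = -3 + \frac{9801}{28} = \frac{9717}{28} \approx 347.04$)
$\frac{36287}{3845} + \frac{Z{\left(-168 \right)}}{l} = \frac{36287}{3845} - \frac{168}{\frac{9717}{28}} = 36287 \cdot \frac{1}{3845} - \frac{1568}{3239} = \frac{36287}{3845} - \frac{1568}{3239} = \frac{111504633}{12453955}$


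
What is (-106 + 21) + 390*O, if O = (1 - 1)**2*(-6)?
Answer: -85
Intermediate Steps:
O = 0 (O = 0**2*(-6) = 0*(-6) = 0)
(-106 + 21) + 390*O = (-106 + 21) + 390*0 = -85 + 0 = -85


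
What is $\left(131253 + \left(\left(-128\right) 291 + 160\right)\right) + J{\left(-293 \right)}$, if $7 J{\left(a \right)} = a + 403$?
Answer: $\frac{659265}{7} \approx 94181.0$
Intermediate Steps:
$J{\left(a \right)} = \frac{403}{7} + \frac{a}{7}$ ($J{\left(a \right)} = \frac{a + 403}{7} = \frac{403 + a}{7} = \frac{403}{7} + \frac{a}{7}$)
$\left(131253 + \left(\left(-128\right) 291 + 160\right)\right) + J{\left(-293 \right)} = \left(131253 + \left(\left(-128\right) 291 + 160\right)\right) + \left(\frac{403}{7} + \frac{1}{7} \left(-293\right)\right) = \left(131253 + \left(-37248 + 160\right)\right) + \left(\frac{403}{7} - \frac{293}{7}\right) = \left(131253 - 37088\right) + \frac{110}{7} = 94165 + \frac{110}{7} = \frac{659265}{7}$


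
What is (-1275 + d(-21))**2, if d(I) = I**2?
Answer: 695556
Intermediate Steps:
(-1275 + d(-21))**2 = (-1275 + (-21)**2)**2 = (-1275 + 441)**2 = (-834)**2 = 695556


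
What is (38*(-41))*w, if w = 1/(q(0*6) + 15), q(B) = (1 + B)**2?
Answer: -779/8 ≈ -97.375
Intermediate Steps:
w = 1/16 (w = 1/((1 + 0*6)**2 + 15) = 1/((1 + 0)**2 + 15) = 1/(1**2 + 15) = 1/(1 + 15) = 1/16 ≈ 0.062500)
(38*(-41))*w = (38*(-41))*(1/16) = -1558*1/16 = -779/8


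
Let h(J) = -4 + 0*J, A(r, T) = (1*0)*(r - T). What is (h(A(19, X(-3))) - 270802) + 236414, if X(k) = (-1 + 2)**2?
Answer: -34392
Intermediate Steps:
X(k) = 1 (X(k) = 1**2 = 1)
A(r, T) = 0 (A(r, T) = 0*(r - T) = 0)
h(J) = -4 (h(J) = -4 + 0 = -4)
(h(A(19, X(-3))) - 270802) + 236414 = (-4 - 270802) + 236414 = -270806 + 236414 = -34392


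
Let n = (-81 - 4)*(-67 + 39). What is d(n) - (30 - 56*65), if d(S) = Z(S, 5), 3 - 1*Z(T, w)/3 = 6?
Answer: 3601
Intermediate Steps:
Z(T, w) = -9 (Z(T, w) = 9 - 3*6 = 9 - 18 = -9)
n = 2380 (n = -85*(-28) = 2380)
d(S) = -9
d(n) - (30 - 56*65) = -9 - (30 - 56*65) = -9 - (30 - 3640) = -9 - 1*(-3610) = -9 + 3610 = 3601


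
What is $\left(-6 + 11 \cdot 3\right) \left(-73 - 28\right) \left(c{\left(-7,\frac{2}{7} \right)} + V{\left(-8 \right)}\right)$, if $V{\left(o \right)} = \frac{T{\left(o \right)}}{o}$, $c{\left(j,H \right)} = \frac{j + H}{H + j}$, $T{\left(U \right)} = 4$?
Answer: $- \frac{2727}{2} \approx -1363.5$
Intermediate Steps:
$c{\left(j,H \right)} = 1$ ($c{\left(j,H \right)} = \frac{H + j}{H + j} = 1$)
$V{\left(o \right)} = \frac{4}{o}$
$\left(-6 + 11 \cdot 3\right) \left(-73 - 28\right) \left(c{\left(-7,\frac{2}{7} \right)} + V{\left(-8 \right)}\right) = \left(-6 + 11 \cdot 3\right) \left(-73 - 28\right) \left(1 + \frac{4}{-8}\right) = \left(-6 + 33\right) \left(-101\right) \left(1 + 4 \left(- \frac{1}{8}\right)\right) = 27 \left(-101\right) \left(1 - \frac{1}{2}\right) = \left(-2727\right) \frac{1}{2} = - \frac{2727}{2}$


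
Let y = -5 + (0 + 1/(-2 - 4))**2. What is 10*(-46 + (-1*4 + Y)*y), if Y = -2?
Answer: -485/3 ≈ -161.67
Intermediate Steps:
y = -179/36 (y = -5 + (0 + 1/(-6))**2 = -5 + (0 - 1/6)**2 = -5 + (-1/6)**2 = -5 + 1/36 = -179/36 ≈ -4.9722)
10*(-46 + (-1*4 + Y)*y) = 10*(-46 + (-1*4 - 2)*(-179/36)) = 10*(-46 + (-4 - 2)*(-179/36)) = 10*(-46 - 6*(-179/36)) = 10*(-46 + 179/6) = 10*(-97/6) = -485/3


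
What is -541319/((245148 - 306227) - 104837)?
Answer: 541319/165916 ≈ 3.2626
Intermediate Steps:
-541319/((245148 - 306227) - 104837) = -541319/(-61079 - 104837) = -541319/(-165916) = -541319*(-1/165916) = 541319/165916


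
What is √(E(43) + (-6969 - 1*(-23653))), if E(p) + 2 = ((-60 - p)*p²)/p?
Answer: √12253 ≈ 110.69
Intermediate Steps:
E(p) = -2 + p*(-60 - p) (E(p) = -2 + ((-60 - p)*p²)/p = -2 + (p²*(-60 - p))/p = -2 + p*(-60 - p))
√(E(43) + (-6969 - 1*(-23653))) = √((-2 - 1*43² - 60*43) + (-6969 - 1*(-23653))) = √((-2 - 1*1849 - 2580) + (-6969 + 23653)) = √((-2 - 1849 - 2580) + 16684) = √(-4431 + 16684) = √12253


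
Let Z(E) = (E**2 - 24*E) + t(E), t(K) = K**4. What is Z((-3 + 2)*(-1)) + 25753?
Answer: 25731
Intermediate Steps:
Z(E) = E**2 + E**4 - 24*E (Z(E) = (E**2 - 24*E) + E**4 = E**2 + E**4 - 24*E)
Z((-3 + 2)*(-1)) + 25753 = ((-3 + 2)*(-1))*(-24 + (-3 + 2)*(-1) + ((-3 + 2)*(-1))**3) + 25753 = (-1*(-1))*(-24 - 1*(-1) + (-1*(-1))**3) + 25753 = 1*(-24 + 1 + 1**3) + 25753 = 1*(-24 + 1 + 1) + 25753 = 1*(-22) + 25753 = -22 + 25753 = 25731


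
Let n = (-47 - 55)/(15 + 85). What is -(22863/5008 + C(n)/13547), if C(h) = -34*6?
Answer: -308703429/67843376 ≈ -4.5502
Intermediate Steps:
n = -51/50 (n = -102/100 = -102*1/100 = -51/50 ≈ -1.0200)
C(h) = -204
-(22863/5008 + C(n)/13547) = -(22863/5008 - 204/13547) = -1*308703429/67843376 = -308703429/67843376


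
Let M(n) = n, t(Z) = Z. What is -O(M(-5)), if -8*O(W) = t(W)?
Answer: -5/8 ≈ -0.62500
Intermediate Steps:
O(W) = -W/8
-O(M(-5)) = -(-1)*(-5)/8 = -1*5/8 = -5/8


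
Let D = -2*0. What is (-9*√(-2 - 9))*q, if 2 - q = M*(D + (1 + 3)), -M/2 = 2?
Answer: -162*I*√11 ≈ -537.29*I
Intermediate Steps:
D = 0
M = -4 (M = -2*2 = -4)
q = 18 (q = 2 - (-4)*(0 + (1 + 3)) = 2 - (-4)*(0 + 4) = 2 - (-4)*4 = 2 - 1*(-16) = 2 + 16 = 18)
(-9*√(-2 - 9))*q = -9*√(-2 - 9)*18 = -9*I*√11*18 = -162*I*√11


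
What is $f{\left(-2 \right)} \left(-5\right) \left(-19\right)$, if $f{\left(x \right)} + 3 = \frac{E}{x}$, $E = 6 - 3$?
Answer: $- \frac{855}{2} \approx -427.5$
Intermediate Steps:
$E = 3$
$f{\left(x \right)} = -3 + \frac{3}{x}$
$f{\left(-2 \right)} \left(-5\right) \left(-19\right) = \left(-3 + \frac{3}{-2}\right) \left(-5\right) \left(-19\right) = \left(-3 + 3 \left(- \frac{1}{2}\right)\right) \left(-5\right) \left(-19\right) = \left(-3 - \frac{3}{2}\right) \left(-5\right) \left(-19\right) = \left(- \frac{9}{2}\right) \left(-5\right) \left(-19\right) = \frac{45}{2} \left(-19\right) = - \frac{855}{2}$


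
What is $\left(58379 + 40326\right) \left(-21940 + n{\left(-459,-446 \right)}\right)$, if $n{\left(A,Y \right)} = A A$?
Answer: $18629680405$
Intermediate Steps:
$n{\left(A,Y \right)} = A^{2}$
$\left(58379 + 40326\right) \left(-21940 + n{\left(-459,-446 \right)}\right) = \left(58379 + 40326\right) \left(-21940 + \left(-459\right)^{2}\right) = 98705 \left(-21940 + 210681\right) = 98705 \cdot 188741 = 18629680405$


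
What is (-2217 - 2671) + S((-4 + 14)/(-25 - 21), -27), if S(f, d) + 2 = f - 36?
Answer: -113303/23 ≈ -4926.2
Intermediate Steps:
S(f, d) = -38 + f (S(f, d) = -2 + (f - 36) = -2 + (-36 + f) = -38 + f)
(-2217 - 2671) + S((-4 + 14)/(-25 - 21), -27) = (-2217 - 2671) + (-38 + (-4 + 14)/(-25 - 21)) = -4888 + (-38 + 10/(-46)) = -4888 + (-38 + 10*(-1/46)) = -4888 + (-38 - 5/23) = -4888 - 879/23 = -113303/23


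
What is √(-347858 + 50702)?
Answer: 2*I*√74289 ≈ 545.12*I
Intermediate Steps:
√(-347858 + 50702) = √(-297156) = 2*I*√74289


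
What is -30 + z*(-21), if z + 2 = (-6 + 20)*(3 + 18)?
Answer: -6162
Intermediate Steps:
z = 292 (z = -2 + (-6 + 20)*(3 + 18) = -2 + 14*21 = -2 + 294 = 292)
-30 + z*(-21) = -30 + 292*(-21) = -30 - 6132 = -6162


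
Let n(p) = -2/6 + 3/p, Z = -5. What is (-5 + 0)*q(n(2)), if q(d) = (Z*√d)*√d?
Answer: 175/6 ≈ 29.167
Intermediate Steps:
n(p) = -⅓ + 3/p (n(p) = -2*⅙ + 3/p = -⅓ + 3/p)
q(d) = -5*d (q(d) = (-5*√d)*√d = -5*d)
(-5 + 0)*q(n(2)) = (-5 + 0)*(-5*(9 - 1*2)/(3*2)) = -(-25)*(⅓)*(½)*(9 - 2) = -(-25)*(⅓)*(½)*7 = -(-25)*7/6 = -5*(-35/6) = 175/6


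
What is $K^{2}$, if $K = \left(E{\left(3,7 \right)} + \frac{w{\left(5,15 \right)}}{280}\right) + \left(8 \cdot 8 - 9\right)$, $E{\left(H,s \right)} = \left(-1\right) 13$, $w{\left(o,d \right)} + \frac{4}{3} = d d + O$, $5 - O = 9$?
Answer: $\frac{1291611721}{705600} \approx 1830.5$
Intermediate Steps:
$O = -4$ ($O = 5 - 9 = -4$)
$w{\left(o,d \right)} = - \frac{16}{3} + d^{2}$ ($w{\left(o,d \right)} = - \frac{4}{3} + \left(d d - 4\right) = - \frac{4}{3} + \left(d^{2} - 4\right) = - \frac{4}{3} + \left(-4 + d^{2}\right) = - \frac{16}{3} + d^{2}$)
$E{\left(H,s \right)} = -13$
$K = \frac{35939}{840}$ ($K = \left(-13 + \frac{- \frac{16}{3} + 15^{2}}{280}\right) + \left(8 \cdot 8 - 9\right) = \left(-13 + \left(- \frac{16}{3} + 225\right) \frac{1}{280}\right) + \left(64 - 9\right) = \left(-13 + \frac{659}{3} \cdot \frac{1}{280}\right) + 55 = \left(-13 + \frac{659}{840}\right) + 55 = - \frac{10261}{840} + 55 = \frac{35939}{840} \approx 42.785$)
$K^{2} = \left(\frac{35939}{840}\right)^{2} = \frac{1291611721}{705600}$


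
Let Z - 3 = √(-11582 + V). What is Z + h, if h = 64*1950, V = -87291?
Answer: 124803 + I*√98873 ≈ 1.248e+5 + 314.44*I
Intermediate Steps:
h = 124800
Z = 3 + I*√98873 (Z = 3 + √(-11582 - 87291) = 3 + √(-98873) = 3 + I*√98873 ≈ 3.0 + 314.44*I)
Z + h = (3 + I*√98873) + 124800 = 124803 + I*√98873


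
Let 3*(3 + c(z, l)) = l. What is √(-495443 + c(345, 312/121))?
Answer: I*√59948862/11 ≈ 703.88*I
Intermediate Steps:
c(z, l) = -3 + l/3
√(-495443 + c(345, 312/121)) = √(-495443 + (-3 + (312/121)/3)) = √(-495443 + (-3 + (312*(1/121))/3)) = √(-495443 + (-3 + (⅓)*(312/121))) = √(-495443 + (-3 + 104/121)) = √(-495443 - 259/121) = √(-59948862/121) = I*√59948862/11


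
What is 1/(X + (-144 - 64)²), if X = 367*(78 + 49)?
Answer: 1/89873 ≈ 1.1127e-5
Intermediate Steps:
X = 46609 (X = 367*127 = 46609)
1/(X + (-144 - 64)²) = 1/(46609 + (-144 - 64)²) = 1/(46609 + (-208)²) = 1/(46609 + 43264) = 1/89873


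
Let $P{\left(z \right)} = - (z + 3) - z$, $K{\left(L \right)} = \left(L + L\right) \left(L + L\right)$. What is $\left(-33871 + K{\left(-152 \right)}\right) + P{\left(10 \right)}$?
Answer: $58522$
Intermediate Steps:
$K{\left(L \right)} = 4 L^{2}$ ($K{\left(L \right)} = 2 L 2 L = 4 L^{2}$)
$P{\left(z \right)} = -3 - 2 z$ ($P{\left(z \right)} = - (3 + z) - z = \left(-3 - z\right) - z = -3 - 2 z$)
$\left(-33871 + K{\left(-152 \right)}\right) + P{\left(10 \right)} = \left(-33871 + 4 \left(-152\right)^{2}\right) - 23 = \left(-33871 + 4 \cdot 23104\right) - 23 = \left(-33871 + 92416\right) - 23 = 58545 - 23 = 58522$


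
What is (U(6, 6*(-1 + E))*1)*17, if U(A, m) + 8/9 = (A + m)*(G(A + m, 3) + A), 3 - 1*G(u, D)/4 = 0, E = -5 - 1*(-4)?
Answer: -16660/9 ≈ -1851.1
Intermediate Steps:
E = -1 (E = -5 + 4 = -1)
G(u, D) = 12 (G(u, D) = 12 - 4*0 = 12 + 0 = 12)
U(A, m) = -8/9 + (12 + A)*(A + m) (U(A, m) = -8/9 + (A + m)*(12 + A) = -8/9 + (12 + A)*(A + m))
(U(6, 6*(-1 + E))*1)*17 = ((-8/9 + 6² + 12*6 + 12*(6*(-1 - 1)) + 6*(6*(-1 - 1)))*1)*17 = ((-8/9 + 36 + 72 + 12*(6*(-2)) + 6*(6*(-2)))*1)*17 = ((-8/9 + 36 + 72 + 12*(-12) + 6*(-12))*1)*17 = ((-8/9 + 36 + 72 - 144 - 72)*1)*17 = -980/9*1*17 = -980/9*17 = -16660/9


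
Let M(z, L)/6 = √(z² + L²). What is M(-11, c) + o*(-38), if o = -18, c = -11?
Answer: 684 + 66*√2 ≈ 777.34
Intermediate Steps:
M(z, L) = 6*√(L² + z²) (M(z, L) = 6*√(z² + L²) = 6*√(L² + z²))
M(-11, c) + o*(-38) = 6*√((-11)² + (-11)²) - 18*(-38) = 6*√(121 + 121) + 684 = 6*√242 + 684 = 6*(11*√2) + 684 = 66*√2 + 684 = 684 + 66*√2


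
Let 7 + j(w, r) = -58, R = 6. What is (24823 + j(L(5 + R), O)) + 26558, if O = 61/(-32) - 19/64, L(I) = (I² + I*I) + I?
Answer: 51316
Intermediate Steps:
L(I) = I + 2*I² (L(I) = (I² + I²) + I = 2*I² + I = I + 2*I²)
O = -141/64 (O = 61*(-1/32) - 19*1/64 = -61/32 - 19/64 = -141/64 ≈ -2.2031)
j(w, r) = -65 (j(w, r) = -7 - 58 = -65)
(24823 + j(L(5 + R), O)) + 26558 = (24823 - 65) + 26558 = 24758 + 26558 = 51316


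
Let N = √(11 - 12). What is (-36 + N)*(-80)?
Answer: 2880 - 80*I ≈ 2880.0 - 80.0*I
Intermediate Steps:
N = I (N = √(-1) = I ≈ 1.0*I)
(-36 + N)*(-80) = (-36 + I)*(-80) = 2880 - 80*I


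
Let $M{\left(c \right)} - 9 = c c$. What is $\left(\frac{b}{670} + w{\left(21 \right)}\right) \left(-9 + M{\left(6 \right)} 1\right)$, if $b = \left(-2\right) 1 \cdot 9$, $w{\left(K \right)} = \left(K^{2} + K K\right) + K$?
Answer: $\frac{10889856}{335} \approx 32507.0$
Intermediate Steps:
$M{\left(c \right)} = 9 + c^{2}$ ($M{\left(c \right)} = 9 + c c = 9 + c^{2}$)
$w{\left(K \right)} = K + 2 K^{2}$ ($w{\left(K \right)} = \left(K^{2} + K^{2}\right) + K = 2 K^{2} + K = K + 2 K^{2}$)
$b = -18$ ($b = \left(-2\right) 9 = -18$)
$\left(\frac{b}{670} + w{\left(21 \right)}\right) \left(-9 + M{\left(6 \right)} 1\right) = \left(- \frac{18}{670} + 21 \left(1 + 2 \cdot 21\right)\right) \left(-9 + \left(9 + 6^{2}\right) 1\right) = \left(\left(-18\right) \frac{1}{670} + 21 \left(1 + 42\right)\right) \left(-9 + \left(9 + 36\right) 1\right) = \left(- \frac{9}{335} + 21 \cdot 43\right) \left(-9 + 45 \cdot 1\right) = \left(- \frac{9}{335} + 903\right) \left(-9 + 45\right) = \frac{302496}{335} \cdot 36 = \frac{10889856}{335}$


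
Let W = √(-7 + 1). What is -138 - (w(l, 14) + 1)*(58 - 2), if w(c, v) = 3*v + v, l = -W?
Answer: -3330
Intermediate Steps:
W = I*√6 (W = √(-6) = I*√6 ≈ 2.4495*I)
l = -I*√6 ≈ -2.4495*I
w(c, v) = 4*v
-138 - (w(l, 14) + 1)*(58 - 2) = -138 - (4*14 + 1)*(58 - 2) = -138 - (56 + 1)*56 = -138 - 57*56 = -138 - 1*3192 = -138 - 3192 = -3330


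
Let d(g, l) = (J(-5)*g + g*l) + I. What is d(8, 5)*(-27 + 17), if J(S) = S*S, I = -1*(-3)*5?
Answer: -2550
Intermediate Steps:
I = 15 (I = 3*5 = 15)
J(S) = S²
d(g, l) = 15 + 25*g + g*l (d(g, l) = ((-5)²*g + g*l) + 15 = (25*g + g*l) + 15 = 15 + 25*g + g*l)
d(8, 5)*(-27 + 17) = (15 + 25*8 + 8*5)*(-27 + 17) = (15 + 200 + 40)*(-10) = 255*(-10) = -2550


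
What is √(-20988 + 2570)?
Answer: I*√18418 ≈ 135.71*I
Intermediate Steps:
√(-20988 + 2570) = √(-18418) = I*√18418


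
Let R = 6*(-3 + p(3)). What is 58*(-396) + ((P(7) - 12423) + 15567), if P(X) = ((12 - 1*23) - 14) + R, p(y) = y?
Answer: -19849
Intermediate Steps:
R = 0 (R = 6*(-3 + 3) = 6*0 = 0)
P(X) = -25 (P(X) = ((12 - 1*23) - 14) + 0 = ((12 - 23) - 14) + 0 = (-11 - 14) + 0 = -25 + 0 = -25)
58*(-396) + ((P(7) - 12423) + 15567) = 58*(-396) + ((-25 - 12423) + 15567) = -22968 + (-12448 + 15567) = -22968 + 3119 = -19849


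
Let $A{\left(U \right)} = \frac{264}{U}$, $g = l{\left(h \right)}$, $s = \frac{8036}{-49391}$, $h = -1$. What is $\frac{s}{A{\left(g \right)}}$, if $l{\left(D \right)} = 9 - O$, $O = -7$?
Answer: $- \frac{16072}{1629903} \approx -0.0098607$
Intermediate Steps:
$s = - \frac{8036}{49391}$ ($s = 8036 \left(- \frac{1}{49391}\right) = - \frac{8036}{49391} \approx -0.1627$)
$l{\left(D \right)} = 16$ ($l{\left(D \right)} = 9 - -7 = 9 + 7 = 16$)
$g = 16$
$\frac{s}{A{\left(g \right)}} = - \frac{8036}{49391 \cdot \frac{264}{16}} = - \frac{8036}{49391 \cdot 264 \cdot \frac{1}{16}} = - \frac{8036}{49391 \cdot \frac{33}{2}} = \left(- \frac{8036}{49391}\right) \frac{2}{33} = - \frac{16072}{1629903}$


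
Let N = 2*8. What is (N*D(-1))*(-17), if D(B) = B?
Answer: 272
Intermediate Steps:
N = 16
(N*D(-1))*(-17) = (16*(-1))*(-17) = -16*(-17) = 272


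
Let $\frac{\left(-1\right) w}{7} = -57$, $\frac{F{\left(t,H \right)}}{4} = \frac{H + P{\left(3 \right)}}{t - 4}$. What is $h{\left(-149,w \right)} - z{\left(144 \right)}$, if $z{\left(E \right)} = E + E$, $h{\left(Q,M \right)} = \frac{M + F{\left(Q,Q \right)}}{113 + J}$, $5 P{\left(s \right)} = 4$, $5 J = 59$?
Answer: $- \frac{9062579}{31824} \approx -284.77$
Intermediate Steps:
$J = \frac{59}{5}$ ($J = \frac{1}{5} \cdot 59 = \frac{59}{5} \approx 11.8$)
$P{\left(s \right)} = \frac{4}{5}$ ($P{\left(s \right)} = \frac{1}{5} \cdot 4 = \frac{4}{5}$)
$F{\left(t,H \right)} = \frac{4 \left(\frac{4}{5} + H\right)}{-4 + t}$ ($F{\left(t,H \right)} = 4 \frac{H + \frac{4}{5}}{t - 4} = 4 \frac{\frac{4}{5} + H}{-4 + t} = \frac{4 \left(\frac{4}{5} + H\right)}{-4 + t}$)
$w = 399$ ($w = \left(-7\right) \left(-57\right) = 399$)
$h{\left(Q,M \right)} = \frac{5 M}{624} + \frac{4 + 5 Q}{156 \left(-4 + Q\right)}$ ($h{\left(Q,M \right)} = \frac{M + \frac{4 \left(4 + 5 Q\right)}{5 \left(-4 + Q\right)}}{113 + \frac{59}{5}} = \frac{M + \frac{4 \left(4 + 5 Q\right)}{5 \left(-4 + Q\right)}}{\frac{624}{5}} = \left(M + \frac{4 \left(4 + 5 Q\right)}{5 \left(-4 + Q\right)}\right) \frac{5}{624} = \frac{5 M}{624} + \frac{4 + 5 Q}{156 \left(-4 + Q\right)}$)
$z{\left(E \right)} = 2 E$
$h{\left(-149,w \right)} - z{\left(144 \right)} = \frac{16 + 20 \left(-149\right) + 5 \cdot 399 \left(-4 - 149\right)}{624 \left(-4 - 149\right)} - 2 \cdot 144 = \frac{16 - 2980 + 5 \cdot 399 \left(-153\right)}{624 \left(-153\right)} - 288 = \frac{1}{624} \left(- \frac{1}{153}\right) \left(16 - 2980 - 305235\right) - 288 = \frac{1}{624} \left(- \frac{1}{153}\right) \left(-308199\right) - 288 = \frac{102733}{31824} - 288 = - \frac{9062579}{31824}$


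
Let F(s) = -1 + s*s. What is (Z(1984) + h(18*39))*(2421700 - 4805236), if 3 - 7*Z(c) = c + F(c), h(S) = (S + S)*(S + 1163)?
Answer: -34301428439424/7 ≈ -4.9002e+12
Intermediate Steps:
h(S) = 2*S*(1163 + S) (h(S) = (2*S)*(1163 + S) = 2*S*(1163 + S))
F(s) = -1 + s²
Z(c) = 4/7 - c/7 - c²/7 (Z(c) = 3/7 - (c + (-1 + c²))/7 = 3/7 - (-1 + c + c²)/7 = 3/7 + (⅐ - c/7 - c²/7) = 4/7 - c/7 - c²/7)
(Z(1984) + h(18*39))*(2421700 - 4805236) = ((4/7 - ⅐*1984 - ⅐*1984²) + 2*(18*39)*(1163 + 18*39))*(2421700 - 4805236) = ((4/7 - 1984/7 - ⅐*3936256) + 2*702*(1163 + 702))*(-2383536) = ((4/7 - 1984/7 - 3936256/7) + 2*702*1865)*(-2383536) = (-3938236/7 + 2618460)*(-2383536) = (14390984/7)*(-2383536) = -34301428439424/7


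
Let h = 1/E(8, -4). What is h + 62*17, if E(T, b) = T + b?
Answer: 4217/4 ≈ 1054.3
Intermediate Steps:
h = 1/4 (h = 1/(8 - 4) = 1/4 ≈ 0.25000)
h + 62*17 = 1/4 + 62*17 = 1/4 + 1054 = 4217/4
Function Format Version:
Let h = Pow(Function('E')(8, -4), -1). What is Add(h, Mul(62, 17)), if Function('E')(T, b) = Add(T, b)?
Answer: Rational(4217, 4) ≈ 1054.3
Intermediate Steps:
h = Rational(1, 4) (h = Pow(Add(8, -4), -1) = Pow(4, -1) = Rational(1, 4) ≈ 0.25000)
Add(h, Mul(62, 17)) = Add(Rational(1, 4), Mul(62, 17)) = Add(Rational(1, 4), 1054) = Rational(4217, 4)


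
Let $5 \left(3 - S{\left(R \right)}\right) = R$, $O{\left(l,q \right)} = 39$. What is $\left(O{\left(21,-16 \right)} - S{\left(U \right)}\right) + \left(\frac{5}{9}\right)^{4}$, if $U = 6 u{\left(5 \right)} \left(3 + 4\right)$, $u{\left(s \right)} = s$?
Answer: $\frac{512383}{6561} \approx 78.095$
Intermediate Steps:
$U = 210$ ($U = 6 \cdot 5 \left(3 + 4\right) = 30 \cdot 7 = 210$)
$S{\left(R \right)} = 3 - \frac{R}{5}$
$\left(O{\left(21,-16 \right)} - S{\left(U \right)}\right) + \left(\frac{5}{9}\right)^{4} = \left(39 - \left(3 - 42\right)\right) + \left(\frac{5}{9}\right)^{4} = \left(39 - \left(3 - 42\right)\right) + \left(5 \cdot \frac{1}{9}\right)^{4} = \left(39 - -39\right) + \left(\frac{5}{9}\right)^{4} = \left(39 + 39\right) + \frac{625}{6561} = 78 + \frac{625}{6561} = \frac{512383}{6561}$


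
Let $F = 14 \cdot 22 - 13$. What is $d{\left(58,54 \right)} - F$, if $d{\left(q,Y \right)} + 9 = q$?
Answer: $-246$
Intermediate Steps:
$d{\left(q,Y \right)} = -9 + q$
$F = 295$ ($F = 308 - 13 = 295$)
$d{\left(58,54 \right)} - F = \left(-9 + 58\right) - 295 = 49 - 295 = -246$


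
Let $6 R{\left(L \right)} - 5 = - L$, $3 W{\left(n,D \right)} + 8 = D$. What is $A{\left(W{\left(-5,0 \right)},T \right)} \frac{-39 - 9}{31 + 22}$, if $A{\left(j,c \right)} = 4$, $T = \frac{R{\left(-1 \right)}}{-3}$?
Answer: $- \frac{192}{53} \approx -3.6226$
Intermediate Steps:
$W{\left(n,D \right)} = - \frac{8}{3} + \frac{D}{3}$
$R{\left(L \right)} = \frac{5}{6} - \frac{L}{6}$ ($R{\left(L \right)} = \frac{5}{6} + \frac{\left(-1\right) L}{6} = \frac{5}{6} - \frac{L}{6}$)
$T = - \frac{1}{3}$ ($T = \frac{\frac{5}{6} - - \frac{1}{6}}{-3} = \left(\frac{5}{6} + \frac{1}{6}\right) \left(- \frac{1}{3}\right) = 1 \left(- \frac{1}{3}\right) = - \frac{1}{3} \approx -0.33333$)
$A{\left(W{\left(-5,0 \right)},T \right)} \frac{-39 - 9}{31 + 22} = 4 \frac{-39 - 9}{31 + 22} = 4 \left(- \frac{48}{53}\right) = - \frac{192}{53}$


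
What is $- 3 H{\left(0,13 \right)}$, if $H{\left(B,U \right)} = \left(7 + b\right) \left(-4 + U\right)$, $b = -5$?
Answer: $-54$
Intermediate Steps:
$H{\left(B,U \right)} = -8 + 2 U$ ($H{\left(B,U \right)} = \left(7 - 5\right) \left(-4 + U\right) = 2 \left(-4 + U\right) = -8 + 2 U$)
$- 3 H{\left(0,13 \right)} = - 3 \left(-8 + 2 \cdot 13\right) = - 3 \left(-8 + 26\right) = \left(-3\right) 18 = -54$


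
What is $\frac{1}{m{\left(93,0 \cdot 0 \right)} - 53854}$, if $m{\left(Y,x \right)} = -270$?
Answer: $- \frac{1}{54124} \approx -1.8476 \cdot 10^{-5}$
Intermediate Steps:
$\frac{1}{m{\left(93,0 \cdot 0 \right)} - 53854} = \frac{1}{-270 - 53854} = \frac{1}{-54124} = - \frac{1}{54124}$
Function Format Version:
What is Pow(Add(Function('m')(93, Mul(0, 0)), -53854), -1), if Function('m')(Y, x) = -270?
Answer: Rational(-1, 54124) ≈ -1.8476e-5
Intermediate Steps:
Pow(Add(Function('m')(93, Mul(0, 0)), -53854), -1) = Pow(Add(-270, -53854), -1) = Pow(-54124, -1) = Rational(-1, 54124)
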